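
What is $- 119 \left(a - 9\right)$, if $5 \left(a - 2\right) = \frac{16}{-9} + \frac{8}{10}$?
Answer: $\frac{192661}{225} \approx 856.27$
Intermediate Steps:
$a = \frac{406}{225}$ ($a = 2 + \frac{\frac{16}{-9} + \frac{8}{10}}{5} = 2 + \frac{16 \left(- \frac{1}{9}\right) + 8 \cdot \frac{1}{10}}{5} = 2 + \frac{- \frac{16}{9} + \frac{4}{5}}{5} = 2 + \frac{1}{5} \left(- \frac{44}{45}\right) = 2 - \frac{44}{225} = \frac{406}{225} \approx 1.8044$)
$- 119 \left(a - 9\right) = - 119 \left(\frac{406}{225} - 9\right) = \left(-119\right) \left(- \frac{1619}{225}\right) = \frac{192661}{225}$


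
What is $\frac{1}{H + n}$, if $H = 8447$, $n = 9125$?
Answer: $\frac{1}{17572} \approx 5.6909 \cdot 10^{-5}$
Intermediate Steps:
$\frac{1}{H + n} = \frac{1}{8447 + 9125} = \frac{1}{17572}$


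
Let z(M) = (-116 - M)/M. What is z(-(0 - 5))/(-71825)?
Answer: 121/359125 ≈ 0.00033693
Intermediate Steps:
z(M) = (-116 - M)/M
z(-(0 - 5))/(-71825) = ((-116 - (-1)*(0 - 5))/((-(0 - 5))))/(-71825) = ((-116 - (-1)*(-5))/((-1*(-5))))*(-1/71825) = ((-116 - 1*5)/5)*(-1/71825) = ((-116 - 5)/5)*(-1/71825) = ((⅕)*(-121))*(-1/71825) = -121/5*(-1/71825) = 121/359125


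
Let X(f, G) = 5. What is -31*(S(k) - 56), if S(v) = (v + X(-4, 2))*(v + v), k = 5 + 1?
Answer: -2356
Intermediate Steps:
k = 6
S(v) = 2*v*(5 + v) (S(v) = (v + 5)*(v + v) = (5 + v)*(2*v) = 2*v*(5 + v))
-31*(S(k) - 56) = -31*(2*6*(5 + 6) - 56) = -31*(2*6*11 - 56) = -31*(132 - 56) = -31*76 = -2356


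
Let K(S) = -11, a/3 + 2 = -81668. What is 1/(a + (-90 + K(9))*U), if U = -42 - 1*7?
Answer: -1/240061 ≈ -4.1656e-6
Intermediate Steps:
a = -245010 (a = -6 + 3*(-81668) = -6 - 245004 = -245010)
U = -49 (U = -42 - 7 = -49)
1/(a + (-90 + K(9))*U) = 1/(-245010 + (-90 - 11)*(-49)) = 1/(-245010 - 101*(-49)) = 1/(-245010 + 4949) = 1/(-240061) = -1/240061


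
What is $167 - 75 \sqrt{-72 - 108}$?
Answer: $167 - 450 i \sqrt{5} \approx 167.0 - 1006.2 i$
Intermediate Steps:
$167 - 75 \sqrt{-72 - 108} = 167 - 75 \sqrt{-180} = 167 - 75 \cdot 6 i \sqrt{5} = 167 - 450 i \sqrt{5}$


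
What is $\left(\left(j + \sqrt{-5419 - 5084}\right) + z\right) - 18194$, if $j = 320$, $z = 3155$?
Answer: $-14719 + 3 i \sqrt{1167} \approx -14719.0 + 102.48 i$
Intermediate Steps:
$\left(\left(j + \sqrt{-5419 - 5084}\right) + z\right) - 18194 = \left(\left(320 + \sqrt{-5419 - 5084}\right) + 3155\right) - 18194 = \left(\left(320 + \sqrt{-10503}\right) + 3155\right) - 18194 = \left(\left(320 + 3 i \sqrt{1167}\right) + 3155\right) - 18194 = \left(3475 + 3 i \sqrt{1167}\right) - 18194 = -14719 + 3 i \sqrt{1167}$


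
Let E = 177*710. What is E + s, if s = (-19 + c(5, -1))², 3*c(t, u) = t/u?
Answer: 1134874/9 ≈ 1.2610e+5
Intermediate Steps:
E = 125670
c(t, u) = t/(3*u) (c(t, u) = (t/u)/3 = t/(3*u))
s = 3844/9 (s = (-19 + (⅓)*5/(-1))² = (-19 + (⅓)*5*(-1))² = (-19 - 5/3)² = (-62/3)² = 3844/9 ≈ 427.11)
E + s = 125670 + 3844/9 = 1134874/9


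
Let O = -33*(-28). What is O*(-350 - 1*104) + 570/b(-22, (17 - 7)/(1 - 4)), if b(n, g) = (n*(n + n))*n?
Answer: -4466793693/10648 ≈ -4.1950e+5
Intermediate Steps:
O = 924
b(n, g) = 2*n**3 (b(n, g) = (n*(2*n))*n = (2*n**2)*n = 2*n**3)
O*(-350 - 1*104) + 570/b(-22, (17 - 7)/(1 - 4)) = 924*(-350 - 1*104) + 570/((2*(-22)**3)) = 924*(-350 - 104) + 570/((2*(-10648))) = 924*(-454) + 570/(-21296) = -419496 + 570*(-1/21296) = -419496 - 285/10648 = -4466793693/10648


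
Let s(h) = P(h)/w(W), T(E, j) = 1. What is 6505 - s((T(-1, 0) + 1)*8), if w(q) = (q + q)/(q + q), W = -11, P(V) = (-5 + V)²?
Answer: 6384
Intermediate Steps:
w(q) = 1 (w(q) = (2*q)/((2*q)) = (2*q)*(1/(2*q)) = 1)
s(h) = (-5 + h)² (s(h) = (-5 + h)²/1 = (-5 + h)²*1 = (-5 + h)²)
6505 - s((T(-1, 0) + 1)*8) = 6505 - (-5 + (1 + 1)*8)² = 6505 - (-5 + 2*8)² = 6505 - (-5 + 16)² = 6505 - 1*11² = 6505 - 1*121 = 6505 - 121 = 6384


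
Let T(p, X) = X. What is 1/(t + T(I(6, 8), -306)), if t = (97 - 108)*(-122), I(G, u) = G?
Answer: 1/1036 ≈ 0.00096525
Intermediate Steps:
t = 1342 (t = -11*(-122) = 1342)
1/(t + T(I(6, 8), -306)) = 1/(1342 - 306) = 1/1036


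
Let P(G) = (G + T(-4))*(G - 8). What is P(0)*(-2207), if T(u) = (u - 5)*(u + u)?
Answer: 1271232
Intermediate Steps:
T(u) = 2*u*(-5 + u) (T(u) = (-5 + u)*(2*u) = 2*u*(-5 + u))
P(G) = (-8 + G)*(72 + G) (P(G) = (G + 2*(-4)*(-5 - 4))*(G - 8) = (G + 2*(-4)*(-9))*(-8 + G) = (G + 72)*(-8 + G) = (72 + G)*(-8 + G) = (-8 + G)*(72 + G))
P(0)*(-2207) = (-576 + 0² + 64*0)*(-2207) = (-576 + 0 + 0)*(-2207) = -576*(-2207) = 1271232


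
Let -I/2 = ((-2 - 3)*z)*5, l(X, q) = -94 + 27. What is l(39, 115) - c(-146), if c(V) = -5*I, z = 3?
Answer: 683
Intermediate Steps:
l(X, q) = -67
I = 150 (I = -2*(-2 - 3)*3*5 = -2*(-5*3)*5 = -(-30)*5 = -2*(-75) = 150)
c(V) = -750 (c(V) = -5*150 = -750)
l(39, 115) - c(-146) = -67 - 1*(-750) = -67 + 750 = 683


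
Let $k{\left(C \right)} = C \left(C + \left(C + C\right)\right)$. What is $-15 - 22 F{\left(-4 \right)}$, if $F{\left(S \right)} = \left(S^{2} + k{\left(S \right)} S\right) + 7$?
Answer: $3703$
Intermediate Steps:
$k{\left(C \right)} = 3 C^{2}$ ($k{\left(C \right)} = C \left(C + 2 C\right) = C 3 C = 3 C^{2}$)
$F{\left(S \right)} = 7 + S^{2} + 3 S^{3}$ ($F{\left(S \right)} = \left(S^{2} + 3 S^{2} S\right) + 7 = \left(S^{2} + 3 S^{3}\right) + 7 = 7 + S^{2} + 3 S^{3}$)
$-15 - 22 F{\left(-4 \right)} = -15 - 22 \left(7 + \left(-4\right)^{2} + 3 \left(-4\right)^{3}\right) = -15 - 22 \left(7 + 16 + 3 \left(-64\right)\right) = -15 - 22 \left(7 + 16 - 192\right) = -15 - -3718 = -15 + 3718 = 3703$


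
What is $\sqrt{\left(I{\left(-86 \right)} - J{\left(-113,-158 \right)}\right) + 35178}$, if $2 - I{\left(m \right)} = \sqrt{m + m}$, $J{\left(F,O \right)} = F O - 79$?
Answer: $\sqrt{17405 - 2 i \sqrt{43}} \approx 131.93 - 0.0497 i$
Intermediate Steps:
$J{\left(F,O \right)} = -79 + F O$
$I{\left(m \right)} = 2 - \sqrt{2} \sqrt{m}$ ($I{\left(m \right)} = 2 - \sqrt{m + m} = 2 - \sqrt{2 m} = 2 - \sqrt{2} \sqrt{m}$)
$\sqrt{\left(I{\left(-86 \right)} - J{\left(-113,-158 \right)}\right) + 35178} = \sqrt{\left(\left(2 - \sqrt{2} \sqrt{-86}\right) - \left(-79 - -17854\right)\right) + 35178} = \sqrt{\left(\left(2 - \sqrt{2} i \sqrt{86}\right) - \left(-79 + 17854\right)\right) + 35178} = \sqrt{\left(\left(2 - 2 i \sqrt{43}\right) - 17775\right) + 35178} = \sqrt{\left(-17773 - 2 i \sqrt{43}\right) + 35178} = \sqrt{17405 - 2 i \sqrt{43}}$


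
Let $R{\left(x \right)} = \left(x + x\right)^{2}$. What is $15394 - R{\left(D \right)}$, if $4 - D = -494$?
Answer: $-976622$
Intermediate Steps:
$D = 498$ ($D = 4 - -494 = 4 + 494 = 498$)
$R{\left(x \right)} = 4 x^{2}$ ($R{\left(x \right)} = \left(2 x\right)^{2} = 4 x^{2}$)
$15394 - R{\left(D \right)} = 15394 - 4 \cdot 498^{2} = 15394 - 4 \cdot 248004 = 15394 - 992016 = -976622$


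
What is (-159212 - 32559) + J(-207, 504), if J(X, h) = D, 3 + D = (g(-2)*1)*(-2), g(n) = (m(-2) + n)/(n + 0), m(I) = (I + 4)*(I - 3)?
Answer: -191786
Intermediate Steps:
m(I) = (-3 + I)*(4 + I) (m(I) = (4 + I)*(-3 + I) = (-3 + I)*(4 + I))
g(n) = (-10 + n)/n (g(n) = ((-12 - 2 + (-2)²) + n)/(n + 0) = ((-12 - 2 + 4) + n)/n = (-10 + n)/n)
D = -15 (D = -3 + (((-10 - 2)/(-2))*1)*(-2) = -3 + (-½*(-12)*1)*(-2) = -3 + (6*1)*(-2) = -3 + 6*(-2) = -3 - 12 = -15)
J(X, h) = -15
(-159212 - 32559) + J(-207, 504) = (-159212 - 32559) - 15 = -191771 - 15 = -191786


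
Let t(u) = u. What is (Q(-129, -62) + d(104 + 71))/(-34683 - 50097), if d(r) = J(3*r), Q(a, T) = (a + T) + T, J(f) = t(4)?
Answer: 83/28260 ≈ 0.0029370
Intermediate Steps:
J(f) = 4
Q(a, T) = a + 2*T (Q(a, T) = (T + a) + T = a + 2*T)
d(r) = 4
(Q(-129, -62) + d(104 + 71))/(-34683 - 50097) = ((-129 + 2*(-62)) + 4)/(-34683 - 50097) = ((-129 - 124) + 4)/(-84780) = (-253 + 4)*(-1/84780) = -249*(-1/84780) = 83/28260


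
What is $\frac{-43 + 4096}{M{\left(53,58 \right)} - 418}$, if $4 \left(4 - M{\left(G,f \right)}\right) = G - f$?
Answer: $- \frac{16212}{1651} \approx -9.8195$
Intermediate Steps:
$M{\left(G,f \right)} = 4 - \frac{G}{4} + \frac{f}{4}$ ($M{\left(G,f \right)} = 4 - \frac{G - f}{4} = 4 - \left(- \frac{f}{4} + \frac{G}{4}\right) = 4 - \frac{G}{4} + \frac{f}{4}$)
$\frac{-43 + 4096}{M{\left(53,58 \right)} - 418} = \frac{-43 + 4096}{\left(4 - \frac{53}{4} + \frac{1}{4} \cdot 58\right) - 418} = \frac{4053}{\left(4 - \frac{53}{4} + \frac{29}{2}\right) - 418} = \frac{4053}{\frac{21}{4} - 418} = \frac{4053}{- \frac{1651}{4}} = 4053 \left(- \frac{4}{1651}\right) = - \frac{16212}{1651}$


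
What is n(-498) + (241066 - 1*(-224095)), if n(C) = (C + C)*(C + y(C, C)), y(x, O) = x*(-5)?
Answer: -1518871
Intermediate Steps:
y(x, O) = -5*x
n(C) = -8*C² (n(C) = (C + C)*(C - 5*C) = (2*C)*(-4*C) = -8*C²)
n(-498) + (241066 - 1*(-224095)) = -8*(-498)² + (241066 - 1*(-224095)) = -8*248004 + (241066 + 224095) = -1984032 + 465161 = -1518871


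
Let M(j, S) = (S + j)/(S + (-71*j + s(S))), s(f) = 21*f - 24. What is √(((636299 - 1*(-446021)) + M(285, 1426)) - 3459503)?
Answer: 6*I*√8154976532594/11113 ≈ 1541.8*I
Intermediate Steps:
s(f) = -24 + 21*f
M(j, S) = (S + j)/(-24 - 71*j + 22*S) (M(j, S) = (S + j)/(S + (-71*j + (-24 + 21*S))) = (S + j)/(S + (-24 - 71*j + 21*S)) = (S + j)/(-24 - 71*j + 22*S))
√(((636299 - 1*(-446021)) + M(285, 1426)) - 3459503) = √(((636299 - 1*(-446021)) + (1426 + 285)/(-24 - 71*285 + 22*1426)) - 3459503) = √(((636299 + 446021) + 1711/(-24 - 20235 + 31372)) - 3459503) = √((1082320 + 1711/11113) - 3459503) = √(12027823871/11113 - 3459503) = √(-26417632968/11113) = 6*I*√8154976532594/11113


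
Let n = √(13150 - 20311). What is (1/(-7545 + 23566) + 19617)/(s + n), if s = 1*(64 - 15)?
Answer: 1099993853/10942343 - 157141979*I*√7161/76596401 ≈ 100.53 - 173.61*I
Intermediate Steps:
n = I*√7161 (n = √(-7161) = I*√7161 ≈ 84.623*I)
s = 49 (s = 1*49 = 49)
(1/(-7545 + 23566) + 19617)/(s + n) = (1/(-7545 + 23566) + 19617)/(49 + I*√7161) = (1/16021 + 19617)/(49 + I*√7161) = 314283958/(16021*(49 + I*√7161))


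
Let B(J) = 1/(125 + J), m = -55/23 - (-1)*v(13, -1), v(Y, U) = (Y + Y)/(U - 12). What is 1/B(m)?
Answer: 2774/23 ≈ 120.61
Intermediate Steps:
v(Y, U) = 2*Y/(-12 + U) (v(Y, U) = (2*Y)/(-12 + U) = 2*Y/(-12 + U))
m = -101/23 (m = -55/23 - (-1)*2*13/(-12 - 1) = -55*1/23 - (-1)*2*13/(-13) = -55/23 - (-1)*2*13*(-1/13) = -55/23 - (-1)*(-2) = -55/23 - 1*2 = -55/23 - 2 = -101/23 ≈ -4.3913)
1/B(m) = 1/(1/(125 - 101/23)) = 1/(1/(2774/23)) = 1/(23/2774) = 2774/23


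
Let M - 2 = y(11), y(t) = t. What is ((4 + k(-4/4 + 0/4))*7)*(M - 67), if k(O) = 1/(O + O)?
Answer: -1323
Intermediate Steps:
M = 13 (M = 2 + 11 = 13)
k(O) = 1/(2*O)
((4 + k(-4/4 + 0/4))*7)*(M - 67) = ((4 + 1/(2*(-4/4 + 0/4)))*7)*(13 - 67) = ((4 + 1/(2*(-4*¼ + 0*(¼))))*7)*(-54) = ((4 + 1/(2*(-1 + 0)))*7)*(-54) = ((4 + (½)/(-1))*7)*(-54) = ((4 + (½)*(-1))*7)*(-54) = ((4 - ½)*7)*(-54) = ((7/2)*7)*(-54) = (49/2)*(-54) = -1323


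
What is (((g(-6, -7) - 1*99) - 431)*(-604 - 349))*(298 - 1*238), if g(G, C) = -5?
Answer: 30591300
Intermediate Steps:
(((g(-6, -7) - 1*99) - 431)*(-604 - 349))*(298 - 1*238) = (((-5 - 1*99) - 431)*(-604 - 349))*(298 - 1*238) = (((-5 - 99) - 431)*(-953))*(298 - 238) = ((-104 - 431)*(-953))*60 = -535*(-953)*60 = 509855*60 = 30591300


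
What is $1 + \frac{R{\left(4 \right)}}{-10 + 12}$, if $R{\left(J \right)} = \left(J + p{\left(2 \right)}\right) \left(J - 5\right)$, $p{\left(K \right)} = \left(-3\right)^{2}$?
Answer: $- \frac{11}{2} \approx -5.5$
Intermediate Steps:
$p{\left(K \right)} = 9$
$R{\left(J \right)} = \left(-5 + J\right) \left(9 + J\right)$ ($R{\left(J \right)} = \left(J + 9\right) \left(J - 5\right) = \left(9 + J\right) \left(-5 + J\right) = \left(-5 + J\right) \left(9 + J\right)$)
$1 + \frac{R{\left(4 \right)}}{-10 + 12} = 1 + \frac{-45 + 4^{2} + 4 \cdot 4}{-10 + 12} = 1 + \frac{-45 + 16 + 16}{2} = 1 + \frac{1}{2} \left(-13\right) = 1 - \frac{13}{2} = - \frac{11}{2}$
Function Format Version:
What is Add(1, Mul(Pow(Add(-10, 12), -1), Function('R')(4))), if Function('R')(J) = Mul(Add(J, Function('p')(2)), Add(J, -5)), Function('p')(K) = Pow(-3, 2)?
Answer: Rational(-11, 2) ≈ -5.5000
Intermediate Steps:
Function('p')(K) = 9
Function('R')(J) = Mul(Add(-5, J), Add(9, J)) (Function('R')(J) = Mul(Add(J, 9), Add(J, -5)) = Mul(Add(9, J), Add(-5, J)) = Mul(Add(-5, J), Add(9, J)))
Add(1, Mul(Pow(Add(-10, 12), -1), Function('R')(4))) = Add(1, Mul(Pow(Add(-10, 12), -1), Add(-45, Pow(4, 2), Mul(4, 4)))) = Add(1, Mul(Pow(2, -1), Add(-45, 16, 16))) = Add(1, Mul(Rational(1, 2), -13)) = Add(1, Rational(-13, 2)) = Rational(-11, 2)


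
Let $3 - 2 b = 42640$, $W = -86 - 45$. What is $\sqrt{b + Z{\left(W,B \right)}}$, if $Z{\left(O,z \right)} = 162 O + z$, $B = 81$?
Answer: $\frac{i \sqrt{169838}}{2} \approx 206.06 i$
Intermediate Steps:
$W = -131$ ($W = -86 - 45 = -131$)
$Z{\left(O,z \right)} = z + 162 O$
$b = - \frac{42637}{2}$ ($b = \frac{3}{2} - 21320 = - \frac{42637}{2} \approx -21319.0$)
$\sqrt{b + Z{\left(W,B \right)}} = \sqrt{- \frac{42637}{2} + \left(81 + 162 \left(-131\right)\right)} = \sqrt{- \frac{42637}{2} + \left(81 - 21222\right)} = \sqrt{- \frac{42637}{2} - 21141} = \sqrt{- \frac{84919}{2}} = \frac{i \sqrt{169838}}{2}$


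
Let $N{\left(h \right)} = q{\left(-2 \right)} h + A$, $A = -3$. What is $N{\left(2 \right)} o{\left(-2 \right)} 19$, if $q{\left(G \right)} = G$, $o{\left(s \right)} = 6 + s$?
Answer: $-532$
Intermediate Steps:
$N{\left(h \right)} = -3 - 2 h$ ($N{\left(h \right)} = - 2 h - 3 = -3 - 2 h$)
$N{\left(2 \right)} o{\left(-2 \right)} 19 = \left(-3 - 4\right) \left(6 - 2\right) 19 = \left(-3 - 4\right) 4 \cdot 19 = \left(-7\right) 4 \cdot 19 = \left(-28\right) 19 = -532$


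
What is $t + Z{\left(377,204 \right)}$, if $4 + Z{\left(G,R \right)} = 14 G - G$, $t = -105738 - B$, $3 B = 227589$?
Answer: $-176704$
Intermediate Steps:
$B = 75863$ ($B = \frac{1}{3} \cdot 227589 = 75863$)
$t = -181601$ ($t = -105738 - 75863 = -181601$)
$Z{\left(G,R \right)} = -4 + 13 G$ ($Z{\left(G,R \right)} = -4 + \left(14 G - G\right) = -4 + 13 G$)
$t + Z{\left(377,204 \right)} = -181601 + \left(-4 + 13 \cdot 377\right) = -181601 + \left(-4 + 4901\right) = -181601 + 4897 = -176704$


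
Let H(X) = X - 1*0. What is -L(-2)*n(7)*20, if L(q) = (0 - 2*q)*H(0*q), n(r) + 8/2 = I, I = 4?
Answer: 0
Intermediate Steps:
H(X) = X (H(X) = X + 0 = X)
n(r) = 0 (n(r) = -4 + 4 = 0)
L(q) = 0 (L(q) = (0 - 2*q)*(0*q) = -2*q*0 = 0)
-L(-2)*n(7)*20 = -0*0*20 = -0*20 = -1*0 = 0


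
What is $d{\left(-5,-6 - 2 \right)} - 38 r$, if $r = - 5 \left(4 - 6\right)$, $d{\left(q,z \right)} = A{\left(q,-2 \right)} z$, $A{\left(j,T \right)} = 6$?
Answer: $-428$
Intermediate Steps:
$d{\left(q,z \right)} = 6 z$
$r = 10$ ($r = \left(-5\right) \left(-2\right) = 10$)
$d{\left(-5,-6 - 2 \right)} - 38 r = 6 \left(-6 - 2\right) - 380 = 6 \left(-8\right) - 380 = -48 - 380 = -428$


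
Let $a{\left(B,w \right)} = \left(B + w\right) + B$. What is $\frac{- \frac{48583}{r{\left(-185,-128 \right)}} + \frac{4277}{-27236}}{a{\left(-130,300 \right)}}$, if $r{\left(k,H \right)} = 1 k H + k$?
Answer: $- \frac{1423694703}{25596392800} \approx -0.055621$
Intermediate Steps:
$a{\left(B,w \right)} = w + 2 B$
$r{\left(k,H \right)} = k + H k$ ($r{\left(k,H \right)} = k H + k = H k + k = k + H k$)
$\frac{- \frac{48583}{r{\left(-185,-128 \right)}} + \frac{4277}{-27236}}{a{\left(-130,300 \right)}} = \frac{- \frac{48583}{\left(-185\right) \left(1 - 128\right)} + \frac{4277}{-27236}}{300 + 2 \left(-130\right)} = \frac{- \frac{48583}{\left(-185\right) \left(-127\right)} + 4277 \left(- \frac{1}{27236}\right)}{300 - 260} = \frac{- \frac{48583}{23495} - \frac{4277}{27236}}{40} = \left(\left(-48583\right) \frac{1}{23495} - \frac{4277}{27236}\right) \frac{1}{40} = \left(- \frac{48583}{23495} - \frac{4277}{27236}\right) \frac{1}{40} = \left(- \frac{1423694703}{639909820}\right) \frac{1}{40} = - \frac{1423694703}{25596392800}$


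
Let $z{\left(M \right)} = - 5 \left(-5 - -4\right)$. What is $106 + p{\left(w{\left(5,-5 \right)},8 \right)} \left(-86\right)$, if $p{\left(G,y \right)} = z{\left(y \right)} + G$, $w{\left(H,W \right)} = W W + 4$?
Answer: $-2818$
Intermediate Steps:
$z{\left(M \right)} = 5$ ($z{\left(M \right)} = - 5 \left(-5 + 4\right) = \left(-5\right) \left(-1\right) = 5$)
$w{\left(H,W \right)} = 4 + W^{2}$ ($w{\left(H,W \right)} = W^{2} + 4 = 4 + W^{2}$)
$p{\left(G,y \right)} = 5 + G$
$106 + p{\left(w{\left(5,-5 \right)},8 \right)} \left(-86\right) = 106 + \left(5 + \left(4 + \left(-5\right)^{2}\right)\right) \left(-86\right) = 106 + \left(5 + \left(4 + 25\right)\right) \left(-86\right) = 106 + \left(5 + 29\right) \left(-86\right) = 106 + 34 \left(-86\right) = 106 - 2924 = -2818$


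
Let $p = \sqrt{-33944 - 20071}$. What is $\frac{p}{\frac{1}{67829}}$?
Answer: $67829 i \sqrt{54015} \approx 1.5764 \cdot 10^{7} i$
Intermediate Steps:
$p = i \sqrt{54015}$ ($p = \sqrt{-54015} = i \sqrt{54015} \approx 232.41 i$)
$\frac{p}{\frac{1}{67829}} = \frac{i \sqrt{54015}}{\frac{1}{67829}} = i \sqrt{54015} \frac{1}{\frac{1}{67829}} = i \sqrt{54015} \cdot 67829 = 67829 i \sqrt{54015}$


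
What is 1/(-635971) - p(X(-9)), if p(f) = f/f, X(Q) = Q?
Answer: -635972/635971 ≈ -1.0000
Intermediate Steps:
p(f) = 1
1/(-635971) - p(X(-9)) = 1/(-635971) - 1*1 = -1/635971 - 1 = -635972/635971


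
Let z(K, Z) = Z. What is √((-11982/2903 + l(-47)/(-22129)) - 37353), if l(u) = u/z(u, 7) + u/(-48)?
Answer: I*√1087801598029735249537821/5396200908 ≈ 193.28*I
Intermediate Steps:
l(u) = 41*u/336 (l(u) = u/7 + u/(-48) = u*(⅐) + u*(-1/48) = u/7 - u/48 = 41*u/336)
√((-11982/2903 + l(-47)/(-22129)) - 37353) = √((-11982/2903 + ((41/336)*(-47))/(-22129)) - 37353) = √((-11982*1/2903 - 1927/336*(-1/22129)) - 37353) = √((-11982/2903 + 1927/7435344) - 37353) = √(-89084697727/21584803632 - 37353) = √(-806346254763823/21584803632) = I*√1087801598029735249537821/5396200908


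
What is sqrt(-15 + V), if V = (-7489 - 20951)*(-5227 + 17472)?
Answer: I*sqrt(348247815) ≈ 18661.0*I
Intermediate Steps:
V = -348247800 (V = -28440*12245 = -348247800)
sqrt(-15 + V) = sqrt(-15 - 348247800) = sqrt(-348247815) = I*sqrt(348247815)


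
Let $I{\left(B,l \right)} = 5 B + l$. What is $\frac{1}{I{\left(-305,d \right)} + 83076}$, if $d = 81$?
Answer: $\frac{1}{81632} \approx 1.225 \cdot 10^{-5}$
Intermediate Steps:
$I{\left(B,l \right)} = l + 5 B$
$\frac{1}{I{\left(-305,d \right)} + 83076} = \frac{1}{\left(81 + 5 \left(-305\right)\right) + 83076} = \frac{1}{\left(81 - 1525\right) + 83076} = \frac{1}{-1444 + 83076} = \frac{1}{81632}$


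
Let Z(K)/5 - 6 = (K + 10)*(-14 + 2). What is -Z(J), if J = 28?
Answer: 2250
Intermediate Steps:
Z(K) = -570 - 60*K (Z(K) = 30 + 5*((K + 10)*(-14 + 2)) = 30 + 5*((10 + K)*(-12)) = 30 + 5*(-120 - 12*K) = 30 + (-600 - 60*K) = -570 - 60*K)
-Z(J) = -(-570 - 60*28) = -(-570 - 1680) = -1*(-2250) = 2250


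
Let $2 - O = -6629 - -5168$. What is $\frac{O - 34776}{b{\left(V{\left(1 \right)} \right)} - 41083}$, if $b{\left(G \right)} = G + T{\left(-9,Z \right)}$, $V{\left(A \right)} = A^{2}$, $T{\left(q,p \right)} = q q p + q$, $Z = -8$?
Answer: $\frac{33313}{41739} \approx 0.79813$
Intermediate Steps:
$T{\left(q,p \right)} = q + p q^{2}$ ($T{\left(q,p \right)} = q^{2} p + q = p q^{2} + q = q + p q^{2}$)
$O = 1463$ ($O = 2 - \left(-6629 - -5168\right) = 2 - \left(-6629 + 5168\right) = 2 - -1461 = 2 + 1461 = 1463$)
$b{\left(G \right)} = -657 + G$ ($b{\left(G \right)} = G - 9 \left(1 - -72\right) = G - 9 \left(1 + 72\right) = G - 657 = -657 + G$)
$\frac{O - 34776}{b{\left(V{\left(1 \right)} \right)} - 41083} = \frac{1463 - 34776}{\left(-657 + 1^{2}\right) - 41083} = - \frac{33313}{\left(-657 + 1\right) - 41083} = - \frac{33313}{-656 - 41083} = - \frac{33313}{-41739} = \left(-33313\right) \left(- \frac{1}{41739}\right) = \frac{33313}{41739}$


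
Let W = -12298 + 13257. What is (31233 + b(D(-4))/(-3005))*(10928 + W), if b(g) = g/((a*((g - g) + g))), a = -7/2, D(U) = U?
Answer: 7809594448259/21035 ≈ 3.7127e+8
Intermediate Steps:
a = -7/2 (a = -7*½ = -7/2 ≈ -3.5000)
b(g) = -2/7 (b(g) = g/((-7*((g - g) + g)/2)) = g/((-7*(0 + g)/2)) = g/((-7*g/2)) = g*(-2/(7*g)) = -2/7)
W = 959
(31233 + b(D(-4))/(-3005))*(10928 + W) = (31233 - 2/7/(-3005))*(10928 + 959) = (31233 - 2/7*(-1/3005))*11887 = (31233 + 2/21035)*11887 = (656986157/21035)*11887 = 7809594448259/21035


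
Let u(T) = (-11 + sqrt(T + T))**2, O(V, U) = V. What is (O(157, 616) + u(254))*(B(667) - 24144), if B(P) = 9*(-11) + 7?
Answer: -19049496 + 1066384*sqrt(127) ≈ -7.0320e+6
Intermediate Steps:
u(T) = (-11 + sqrt(2)*sqrt(T))**2 (u(T) = (-11 + sqrt(2*T))**2 = (-11 + sqrt(2)*sqrt(T))**2)
B(P) = -92 (B(P) = -99 + 7 = -92)
(O(157, 616) + u(254))*(B(667) - 24144) = (157 + (-11 + sqrt(2)*sqrt(254))**2)*(-92 - 24144) = (157 + (-11 + 2*sqrt(127))**2)*(-24236) = -3805052 - 24236*(-11 + 2*sqrt(127))**2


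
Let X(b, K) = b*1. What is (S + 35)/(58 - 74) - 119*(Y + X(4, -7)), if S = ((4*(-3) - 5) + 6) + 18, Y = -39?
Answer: 33299/8 ≈ 4162.4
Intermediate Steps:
X(b, K) = b
S = 7 (S = ((-12 - 5) + 6) + 18 = (-17 + 6) + 18 = -11 + 18 = 7)
(S + 35)/(58 - 74) - 119*(Y + X(4, -7)) = (7 + 35)/(58 - 74) - 119*(-39 + 4) = 42/(-16) - 119*(-35) = 42*(-1/16) + 4165 = -21/8 + 4165 = 33299/8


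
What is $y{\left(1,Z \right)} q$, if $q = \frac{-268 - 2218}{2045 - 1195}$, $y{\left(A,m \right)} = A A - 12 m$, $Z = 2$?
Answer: $\frac{28589}{425} \approx 67.268$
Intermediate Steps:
$y{\left(A,m \right)} = A^{2} - 12 m$
$q = - \frac{1243}{425}$ ($q = - \frac{2486}{850} = \left(-2486\right) \frac{1}{850} = - \frac{1243}{425} \approx -2.9247$)
$y{\left(1,Z \right)} q = \left(1^{2} - 24\right) \left(- \frac{1243}{425}\right) = \left(1 - 24\right) \left(- \frac{1243}{425}\right) = \left(-23\right) \left(- \frac{1243}{425}\right) = \frac{28589}{425}$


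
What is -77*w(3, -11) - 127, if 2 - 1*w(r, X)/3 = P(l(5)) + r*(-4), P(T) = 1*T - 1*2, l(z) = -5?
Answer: -4978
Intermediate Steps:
P(T) = -2 + T (P(T) = T - 2 = -2 + T)
w(r, X) = 27 + 12*r (w(r, X) = 6 - 3*((-2 - 5) + r*(-4)) = 6 - 3*(-7 - 4*r) = 6 + (21 + 12*r) = 27 + 12*r)
-77*w(3, -11) - 127 = -77*(27 + 12*3) - 127 = -77*(27 + 36) - 127 = -77*63 - 127 = -4851 - 127 = -4978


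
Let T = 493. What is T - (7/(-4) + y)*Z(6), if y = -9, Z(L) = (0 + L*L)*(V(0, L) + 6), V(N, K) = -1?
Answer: 2428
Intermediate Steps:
Z(L) = 5*L**2 (Z(L) = (0 + L*L)*(-1 + 6) = (0 + L**2)*5 = L**2*5 = 5*L**2)
T - (7/(-4) + y)*Z(6) = 493 - (7/(-4) - 9)*5*6**2 = 493 - (7*(-1/4) - 9)*5*36 = 493 - (-7/4 - 9)*180 = 493 - (-43)*180/4 = 493 - 1*(-1935) = 493 + 1935 = 2428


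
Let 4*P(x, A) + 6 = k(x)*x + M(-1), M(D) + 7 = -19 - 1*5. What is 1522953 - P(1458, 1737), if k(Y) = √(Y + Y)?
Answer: 6013117/4 ≈ 1.5033e+6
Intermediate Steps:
k(Y) = √2*√Y (k(Y) = √(2*Y) = √2*√Y)
M(D) = -31 (M(D) = -7 + (-19 - 1*5) = -7 + (-19 - 5) = -7 - 24 = -31)
P(x, A) = -37/4 + √2*x^(3/2)/4 (P(x, A) = -3/2 + ((√2*√x)*x - 31)/4 = -3/2 + (√2*x^(3/2) - 31)/4 = -3/2 + (-31 + √2*x^(3/2))/4 = -3/2 + (-31/4 + √2*x^(3/2)/4) = -37/4 + √2*x^(3/2)/4)
1522953 - P(1458, 1737) = 1522953 - (-37/4 + √2*1458^(3/2)/4) = 1522953 - (-37/4 + √2*(39366*√2)/4) = 1522953 - (-37/4 + 19683) = 1522953 - 1*78695/4 = 1522953 - 78695/4 = 6013117/4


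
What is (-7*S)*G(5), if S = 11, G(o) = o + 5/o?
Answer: -462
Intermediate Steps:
(-7*S)*G(5) = (-7*11)*(5 + 5/5) = -77*(5 + 5*(⅕)) = -77*(5 + 1) = -77*6 = -462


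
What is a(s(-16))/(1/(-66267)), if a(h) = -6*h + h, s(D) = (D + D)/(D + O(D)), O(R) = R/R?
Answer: 706848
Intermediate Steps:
O(R) = 1
s(D) = 2*D/(1 + D) (s(D) = (D + D)/(D + 1) = (2*D)/(1 + D) = 2*D/(1 + D))
a(h) = -5*h
a(s(-16))/(1/(-66267)) = (-10*(-16)/(1 - 16))/(1/(-66267)) = (-10*(-16)/(-15))/(-1/66267) = -10*(-16)*(-1)/15*(-66267) = -5*32/15*(-66267) = -32/3*(-66267) = 706848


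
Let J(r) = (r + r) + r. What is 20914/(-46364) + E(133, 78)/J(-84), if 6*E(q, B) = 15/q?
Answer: -350534767/776967912 ≈ -0.45116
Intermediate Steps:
E(q, B) = 5/(2*q) (E(q, B) = (15/q)/6 = 5/(2*q))
J(r) = 3*r (J(r) = 2*r + r = 3*r)
20914/(-46364) + E(133, 78)/J(-84) = 20914/(-46364) + ((5/2)/133)/((3*(-84))) = 20914*(-1/46364) + ((5/2)*(1/133))/(-252) = -10457/23182 + (5/266)*(-1/252) = -10457/23182 - 5/67032 = -350534767/776967912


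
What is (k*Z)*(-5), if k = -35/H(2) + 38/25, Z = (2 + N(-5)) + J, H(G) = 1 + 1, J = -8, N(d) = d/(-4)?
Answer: -15181/40 ≈ -379.52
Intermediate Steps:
N(d) = -d/4 (N(d) = d*(-¼) = -d/4)
H(G) = 2
Z = -19/4 (Z = (2 - ¼*(-5)) - 8 = (2 + 5/4) - 8 = 13/4 - 8 = -19/4 ≈ -4.7500)
k = -799/50 (k = -35/2 + 38/25 = -799/50 ≈ -15.980)
(k*Z)*(-5) = -799/50*(-19/4)*(-5) = (15181/200)*(-5) = -15181/40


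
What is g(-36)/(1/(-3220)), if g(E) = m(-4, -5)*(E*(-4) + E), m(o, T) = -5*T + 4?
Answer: -10085040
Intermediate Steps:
m(o, T) = 4 - 5*T
g(E) = -87*E (g(E) = (4 - 5*(-5))*(E*(-4) + E) = (4 + 25)*(-4*E + E) = 29*(-3*E) = -87*E)
g(-36)/(1/(-3220)) = (-87*(-36))/(1/(-3220)) = 3132/(-1/3220) = 3132*(-3220) = -10085040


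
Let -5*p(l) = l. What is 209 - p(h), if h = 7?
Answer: 1052/5 ≈ 210.40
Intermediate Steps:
p(l) = -l/5
209 - p(h) = 209 - (-1)*7/5 = 209 - 1*(-7/5) = 209 + 7/5 = 1052/5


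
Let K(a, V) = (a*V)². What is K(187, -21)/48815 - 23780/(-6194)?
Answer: 48340266263/151180055 ≈ 319.75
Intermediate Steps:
K(a, V) = V²*a² (K(a, V) = (V*a)² = V²*a²)
K(187, -21)/48815 - 23780/(-6194) = ((-21)²*187²)/48815 - 23780/(-6194) = (441*34969)*(1/48815) - 23780*(-1/6194) = 15421329*(1/48815) + 11890/3097 = 15421329/48815 + 11890/3097 = 48340266263/151180055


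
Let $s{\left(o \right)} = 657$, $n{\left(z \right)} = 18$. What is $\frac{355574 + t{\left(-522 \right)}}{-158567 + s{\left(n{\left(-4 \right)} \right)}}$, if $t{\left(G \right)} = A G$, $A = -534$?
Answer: $- \frac{317161}{78955} \approx -4.017$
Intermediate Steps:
$t{\left(G \right)} = - 534 G$
$\frac{355574 + t{\left(-522 \right)}}{-158567 + s{\left(n{\left(-4 \right)} \right)}} = \frac{355574 - -278748}{-158567 + 657} = \frac{355574 + 278748}{-157910} = 634322 \left(- \frac{1}{157910}\right) = - \frac{317161}{78955}$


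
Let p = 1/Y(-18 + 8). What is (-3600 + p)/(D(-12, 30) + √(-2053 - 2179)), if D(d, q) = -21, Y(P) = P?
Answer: 756021/46730 + 828023*I*√2/23365 ≈ 16.178 + 50.118*I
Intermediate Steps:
p = -⅒ (p = 1/(-18 + 8) = 1/(-10) = -⅒ ≈ -0.10000)
(-3600 + p)/(D(-12, 30) + √(-2053 - 2179)) = (-3600 - ⅒)/(-21 + √(-2053 - 2179)) = -36001/(10*(-21 + √(-4232))) = -36001/(10*(-21 + 46*I*√2))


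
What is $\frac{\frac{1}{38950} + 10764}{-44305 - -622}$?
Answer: $- \frac{419257801}{1701452850} \approx -0.24641$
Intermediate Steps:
$\frac{\frac{1}{38950} + 10764}{-44305 - -622} = \frac{\frac{1}{38950} + 10764}{-44305 + \left(-5 + 627\right)} = \frac{419257801}{38950 \left(-44305 + 622\right)} = \frac{419257801}{38950 \left(-43683\right)} = \frac{419257801}{38950} \left(- \frac{1}{43683}\right) = - \frac{419257801}{1701452850}$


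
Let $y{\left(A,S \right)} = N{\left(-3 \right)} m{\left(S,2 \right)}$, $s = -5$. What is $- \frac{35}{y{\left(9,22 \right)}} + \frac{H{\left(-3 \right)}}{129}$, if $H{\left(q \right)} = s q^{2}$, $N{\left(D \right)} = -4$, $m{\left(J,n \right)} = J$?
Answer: $\frac{185}{3784} \approx 0.04889$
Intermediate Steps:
$y{\left(A,S \right)} = - 4 S$
$H{\left(q \right)} = - 5 q^{2}$
$- \frac{35}{y{\left(9,22 \right)}} + \frac{H{\left(-3 \right)}}{129} = - \frac{35}{\left(-4\right) 22} + \frac{\left(-5\right) \left(-3\right)^{2}}{129} = - \frac{35}{-88} + \left(-5\right) 9 \cdot \frac{1}{129} = \left(-35\right) \left(- \frac{1}{88}\right) - \frac{15}{43} = \frac{35}{88} - \frac{15}{43} = \frac{185}{3784}$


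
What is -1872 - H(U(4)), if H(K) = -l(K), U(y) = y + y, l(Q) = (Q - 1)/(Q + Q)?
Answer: -29945/16 ≈ -1871.6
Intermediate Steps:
l(Q) = (-1 + Q)/(2*Q) (l(Q) = (-1 + Q)/((2*Q)) = (-1 + Q)*(1/(2*Q)) = (-1 + Q)/(2*Q))
U(y) = 2*y
H(K) = -(-1 + K)/(2*K)
-1872 - H(U(4)) = -1872 - (1 - 2*4)/(2*(2*4)) = -1872 - (1 - 1*8)/(2*8) = -1872 - (1 - 8)/(2*8) = -1872 - (-7)/(2*8) = -1872 - 1*(-7/16) = -1872 + 7/16 = -29945/16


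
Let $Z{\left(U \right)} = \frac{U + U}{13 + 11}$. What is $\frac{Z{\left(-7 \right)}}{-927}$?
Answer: $\frac{7}{11124} \approx 0.00062927$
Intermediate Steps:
$Z{\left(U \right)} = \frac{U}{12}$ ($Z{\left(U \right)} = \frac{2 U}{24} = 2 U \frac{1}{24} = \frac{U}{12}$)
$\frac{Z{\left(-7 \right)}}{-927} = \frac{\frac{1}{12} \left(-7\right)}{-927} = \left(- \frac{7}{12}\right) \left(- \frac{1}{927}\right) = \frac{7}{11124}$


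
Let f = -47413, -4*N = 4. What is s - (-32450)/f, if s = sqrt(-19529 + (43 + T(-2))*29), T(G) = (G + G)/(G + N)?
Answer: -32450/47413 + I*sqrt(164190)/3 ≈ -0.68441 + 135.07*I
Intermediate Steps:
N = -1 (N = -1/4*4 = -1)
T(G) = 2*G/(-1 + G) (T(G) = (G + G)/(G - 1) = (2*G)/(-1 + G) = 2*G/(-1 + G))
s = I*sqrt(164190)/3 (s = sqrt(-19529 + (43 + 2*(-2)/(-1 - 2))*29) = sqrt(-19529 + (43 + 2*(-2)/(-3))*29) = sqrt(-19529 + (43 + 2*(-2)*(-1/3))*29) = sqrt(-19529 + (43 + 4/3)*29) = sqrt(-19529 + (133/3)*29) = sqrt(-19529 + 3857/3) = sqrt(-54730/3) = I*sqrt(164190)/3 ≈ 135.07*I)
s - (-32450)/f = I*sqrt(164190)/3 - (-32450)/(-47413) = I*sqrt(164190)/3 - (-32450)*(-1)/47413 = I*sqrt(164190)/3 - 1*32450/47413 = I*sqrt(164190)/3 - 32450/47413 = -32450/47413 + I*sqrt(164190)/3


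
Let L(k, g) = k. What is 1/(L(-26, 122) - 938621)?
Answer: -1/938647 ≈ -1.0654e-6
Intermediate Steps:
1/(L(-26, 122) - 938621) = 1/(-26 - 938621) = 1/(-938647) = -1/938647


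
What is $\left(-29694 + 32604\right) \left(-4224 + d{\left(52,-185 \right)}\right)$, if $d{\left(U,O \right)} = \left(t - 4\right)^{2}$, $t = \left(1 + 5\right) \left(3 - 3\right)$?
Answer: $-12245280$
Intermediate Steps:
$t = 0$ ($t = 6 \cdot 0 = 0$)
$d{\left(U,O \right)} = 16$ ($d{\left(U,O \right)} = \left(0 - 4\right)^{2} = \left(-4\right)^{2} = 16$)
$\left(-29694 + 32604\right) \left(-4224 + d{\left(52,-185 \right)}\right) = \left(-29694 + 32604\right) \left(-4224 + 16\right) = 2910 \left(-4208\right) = -12245280$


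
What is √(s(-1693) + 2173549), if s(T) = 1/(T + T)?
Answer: √24919730587418/3386 ≈ 1474.3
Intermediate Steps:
s(T) = 1/(2*T)
√(s(-1693) + 2173549) = √((½)/(-1693) + 2173549) = √((½)*(-1/1693) + 2173549) = √(-1/3386 + 2173549) = √(7359636913/3386) = √24919730587418/3386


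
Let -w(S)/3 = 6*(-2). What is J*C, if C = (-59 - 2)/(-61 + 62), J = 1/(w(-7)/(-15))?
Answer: 305/12 ≈ 25.417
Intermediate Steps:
w(S) = 36 (w(S) = -18*(-2) = -3*(-12) = 36)
J = -5/12 (J = 1/(36/(-15)) = 1/(36*(-1/15)) = 1/(-12/5) = -5/12 ≈ -0.41667)
C = -61 (C = -61/1 = -61*1 = -61)
J*C = -5/12*(-61) = 305/12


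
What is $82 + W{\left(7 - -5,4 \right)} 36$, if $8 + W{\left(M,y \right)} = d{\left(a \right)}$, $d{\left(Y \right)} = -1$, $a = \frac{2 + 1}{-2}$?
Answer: $-242$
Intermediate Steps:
$a = - \frac{3}{2}$ ($a = 3 \left(- \frac{1}{2}\right) = - \frac{3}{2} \approx -1.5$)
$W{\left(M,y \right)} = -9$ ($W{\left(M,y \right)} = -8 - 1 = -9$)
$82 + W{\left(7 - -5,4 \right)} 36 = 82 - 324 = -242$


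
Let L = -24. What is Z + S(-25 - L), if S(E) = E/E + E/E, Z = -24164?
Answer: -24162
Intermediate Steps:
S(E) = 2 (S(E) = 1 + 1 = 2)
Z + S(-25 - L) = -24164 + 2 = -24162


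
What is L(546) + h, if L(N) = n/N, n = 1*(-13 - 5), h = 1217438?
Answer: 110786855/91 ≈ 1.2174e+6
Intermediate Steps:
n = -18 (n = 1*(-18) = -18)
L(N) = -18/N
L(546) + h = -18/546 + 1217438 = -18*1/546 + 1217438 = -3/91 + 1217438 = 110786855/91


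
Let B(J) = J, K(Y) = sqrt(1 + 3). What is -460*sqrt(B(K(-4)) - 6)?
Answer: -920*I ≈ -920.0*I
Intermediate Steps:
K(Y) = 2 (K(Y) = sqrt(4) = 2)
-460*sqrt(B(K(-4)) - 6) = -460*sqrt(2 - 6) = -920*I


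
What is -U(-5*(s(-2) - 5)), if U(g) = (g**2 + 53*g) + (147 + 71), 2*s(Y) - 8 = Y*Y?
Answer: 22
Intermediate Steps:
s(Y) = 4 + Y**2/2 (s(Y) = 4 + (Y*Y)/2 = 4 + Y**2/2)
U(g) = 218 + g**2 + 53*g (U(g) = (g**2 + 53*g) + 218 = 218 + g**2 + 53*g)
-U(-5*(s(-2) - 5)) = -(218 + (-5*((4 + (1/2)*(-2)**2) - 5))**2 + 53*(-5*((4 + (1/2)*(-2)**2) - 5))) = -(218 + (-5*((4 + (1/2)*4) - 5))**2 + 53*(-5*((4 + (1/2)*4) - 5))) = -(218 + (-5*((4 + 2) - 5))**2 + 53*(-5*((4 + 2) - 5))) = -(218 + (-5*(6 - 5))**2 + 53*(-5*(6 - 5))) = -(218 + (-5*1)**2 + 53*(-5*1)) = -(218 + (-5)**2 + 53*(-5)) = -(218 + 25 - 265) = -1*(-22) = 22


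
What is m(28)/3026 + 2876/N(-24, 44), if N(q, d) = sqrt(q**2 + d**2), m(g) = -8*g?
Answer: -112/1513 + 719*sqrt(157)/157 ≈ 57.308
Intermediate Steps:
N(q, d) = sqrt(d**2 + q**2)
m(28)/3026 + 2876/N(-24, 44) = -8*28/3026 + 2876/(sqrt(44**2 + (-24)**2)) = -224*1/3026 + 2876/(sqrt(1936 + 576)) = -112/1513 + 2876/(sqrt(2512)) = -112/1513 + 2876/((4*sqrt(157))) = -112/1513 + 2876*(sqrt(157)/628) = -112/1513 + 719*sqrt(157)/157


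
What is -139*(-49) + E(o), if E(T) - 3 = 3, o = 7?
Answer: 6817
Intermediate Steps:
E(T) = 6 (E(T) = 3 + 3 = 6)
-139*(-49) + E(o) = -139*(-49) + 6 = 6811 + 6 = 6817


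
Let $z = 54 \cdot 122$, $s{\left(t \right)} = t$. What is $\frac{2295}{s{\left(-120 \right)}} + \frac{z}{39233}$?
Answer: $- \frac{5949945}{313864} \approx -18.957$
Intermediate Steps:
$z = 6588$
$\frac{2295}{s{\left(-120 \right)}} + \frac{z}{39233} = \frac{2295}{-120} + \frac{6588}{39233} = 2295 \left(- \frac{1}{120}\right) + 6588 \cdot \frac{1}{39233} = - \frac{153}{8} + \frac{6588}{39233} = - \frac{5949945}{313864}$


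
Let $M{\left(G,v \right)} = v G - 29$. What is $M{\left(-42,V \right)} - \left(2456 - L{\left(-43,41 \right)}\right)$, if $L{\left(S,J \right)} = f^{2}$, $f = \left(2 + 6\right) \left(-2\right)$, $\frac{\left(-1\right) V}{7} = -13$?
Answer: $-6051$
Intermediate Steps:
$V = 91$ ($V = \left(-7\right) \left(-13\right) = 91$)
$M{\left(G,v \right)} = -29 + G v$ ($M{\left(G,v \right)} = G v - 29 = -29 + G v$)
$f = -16$ ($f = 8 \left(-2\right) = -16$)
$L{\left(S,J \right)} = 256$ ($L{\left(S,J \right)} = \left(-16\right)^{2} = 256$)
$M{\left(-42,V \right)} - \left(2456 - L{\left(-43,41 \right)}\right) = \left(-29 - 3822\right) - \left(2456 - 256\right) = -3851 - 2200 = -6051$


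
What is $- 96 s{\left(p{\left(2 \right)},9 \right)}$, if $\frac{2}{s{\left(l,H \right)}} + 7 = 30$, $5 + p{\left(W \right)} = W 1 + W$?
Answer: $- \frac{192}{23} \approx -8.3478$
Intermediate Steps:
$p{\left(W \right)} = -5 + 2 W$ ($p{\left(W \right)} = -5 + \left(W 1 + W\right) = -5 + \left(W + W\right) = -5 + 2 W$)
$s{\left(l,H \right)} = \frac{2}{23}$ ($s{\left(l,H \right)} = \frac{2}{-7 + 30} = \frac{2}{23}$)
$- 96 s{\left(p{\left(2 \right)},9 \right)} = \left(-96\right) \frac{2}{23} = - \frac{192}{23}$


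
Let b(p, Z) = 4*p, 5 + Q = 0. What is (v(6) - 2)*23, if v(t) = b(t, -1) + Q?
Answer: 391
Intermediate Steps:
Q = -5 (Q = -5 + 0 = -5)
v(t) = -5 + 4*t (v(t) = 4*t - 5 = -5 + 4*t)
(v(6) - 2)*23 = ((-5 + 4*6) - 2)*23 = ((-5 + 24) - 2)*23 = (19 - 2)*23 = 17*23 = 391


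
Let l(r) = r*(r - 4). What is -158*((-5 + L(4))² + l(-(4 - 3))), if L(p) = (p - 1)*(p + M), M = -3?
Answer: -1422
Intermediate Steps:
L(p) = (-1 + p)*(-3 + p) (L(p) = (p - 1)*(p - 3) = (-1 + p)*(-3 + p))
l(r) = r*(-4 + r)
-158*((-5 + L(4))² + l(-(4 - 3))) = -158*((-5 + (3 + 4² - 4*4))² + (-(4 - 3))*(-4 - (4 - 3))) = -158*((-5 + (3 + 16 - 16))² + (-1*1)*(-4 - 1*1)) = -158*((-5 + 3)² - (-4 - 1)) = -158*((-2)² - 1*(-5)) = -158*(4 + 5) = -158*9 = -1422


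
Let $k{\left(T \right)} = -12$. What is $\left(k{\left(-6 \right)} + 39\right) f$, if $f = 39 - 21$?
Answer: $486$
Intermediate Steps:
$f = 18$
$\left(k{\left(-6 \right)} + 39\right) f = \left(-12 + 39\right) 18 = 27 \cdot 18 = 486$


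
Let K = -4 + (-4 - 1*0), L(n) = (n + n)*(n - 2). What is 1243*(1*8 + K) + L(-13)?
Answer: 390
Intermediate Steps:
L(n) = 2*n*(-2 + n) (L(n) = (2*n)*(-2 + n) = 2*n*(-2 + n))
K = -8 (K = -4 + (-4 + 0) = -4 - 4 = -8)
1243*(1*8 + K) + L(-13) = 1243*(1*8 - 8) + 2*(-13)*(-2 - 13) = 1243*(8 - 8) + 2*(-13)*(-15) = 1243*0 + 390 = 0 + 390 = 390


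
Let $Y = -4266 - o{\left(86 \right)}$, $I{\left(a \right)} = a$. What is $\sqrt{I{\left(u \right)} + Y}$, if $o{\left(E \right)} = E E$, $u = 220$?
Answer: $i \sqrt{11442} \approx 106.97 i$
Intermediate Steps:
$o{\left(E \right)} = E^{2}$
$Y = -11662$ ($Y = -4266 - 86^{2} = -4266 - 7396 = -11662$)
$\sqrt{I{\left(u \right)} + Y} = \sqrt{220 - 11662} = \sqrt{-11442} = i \sqrt{11442}$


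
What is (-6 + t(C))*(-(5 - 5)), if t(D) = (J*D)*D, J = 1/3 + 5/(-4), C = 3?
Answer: 0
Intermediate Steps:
J = -11/12 (J = 1*(⅓) + 5*(-¼) = ⅓ - 5/4 = -11/12 ≈ -0.91667)
t(D) = -11*D²/12 (t(D) = (-11*D/12)*D = -11*D²/12)
(-6 + t(C))*(-(5 - 5)) = (-6 - 11/12*3²)*(-(5 - 5)) = (-6 - 11/12*9)*(-1*0) = (-6 - 33/4)*0 = -57/4*0 = 0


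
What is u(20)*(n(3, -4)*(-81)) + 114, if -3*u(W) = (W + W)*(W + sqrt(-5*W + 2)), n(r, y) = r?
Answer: 64914 + 22680*I*sqrt(2) ≈ 64914.0 + 32074.0*I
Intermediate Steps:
u(W) = -2*W*(W + sqrt(2 - 5*W))/3 (u(W) = -(W + W)*(W + sqrt(-5*W + 2))/3 = -2*W*(W + sqrt(2 - 5*W))/3)
u(20)*(n(3, -4)*(-81)) + 114 = (-2/3*20*(20 + sqrt(2 - 5*20)))*(3*(-81)) + 114 = -2/3*20*(20 + sqrt(2 - 100))*(-243) + 114 = -2/3*20*(20 + sqrt(-98))*(-243) + 114 = -2/3*20*(20 + 7*I*sqrt(2))*(-243) + 114 = (-800/3 - 280*I*sqrt(2)/3)*(-243) + 114 = (64800 + 22680*I*sqrt(2)) + 114 = 64914 + 22680*I*sqrt(2)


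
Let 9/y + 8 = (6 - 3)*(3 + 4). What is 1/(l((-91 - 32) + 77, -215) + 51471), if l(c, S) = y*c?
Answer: 13/668709 ≈ 1.9440e-5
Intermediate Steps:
y = 9/13 (y = 9/(-8 + (6 - 3)*(3 + 4)) = 9/(-8 + 3*7) = 9/(-8 + 21) = 9/13 ≈ 0.69231)
l(c, S) = 9*c/13
1/(l((-91 - 32) + 77, -215) + 51471) = 1/(9*((-91 - 32) + 77)/13 + 51471) = 1/(9*(-123 + 77)/13 + 51471) = 1/((9/13)*(-46) + 51471) = 1/(-414/13 + 51471) = 1/(668709/13) = 13/668709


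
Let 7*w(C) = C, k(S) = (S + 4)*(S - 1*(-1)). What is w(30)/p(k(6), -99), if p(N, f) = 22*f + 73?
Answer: -6/2947 ≈ -0.0020360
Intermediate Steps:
k(S) = (1 + S)*(4 + S) (k(S) = (4 + S)*(S + 1) = (4 + S)*(1 + S) = (1 + S)*(4 + S))
w(C) = C/7
p(N, f) = 73 + 22*f
w(30)/p(k(6), -99) = ((1/7)*30)/(73 + 22*(-99)) = 30/(7*(73 - 2178)) = (30/7)/(-2105) = (30/7)*(-1/2105) = -6/2947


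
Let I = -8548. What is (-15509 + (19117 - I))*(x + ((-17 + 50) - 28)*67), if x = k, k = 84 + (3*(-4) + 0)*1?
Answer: 4947492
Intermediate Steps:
k = 72 (k = 84 + (-12 + 0)*1 = 84 - 12*1 = 84 - 12 = 72)
x = 72
(-15509 + (19117 - I))*(x + ((-17 + 50) - 28)*67) = (-15509 + (19117 - 1*(-8548)))*(72 + ((-17 + 50) - 28)*67) = (-15509 + (19117 + 8548))*(72 + (33 - 28)*67) = (-15509 + 27665)*(72 + 5*67) = 12156*(72 + 335) = 12156*407 = 4947492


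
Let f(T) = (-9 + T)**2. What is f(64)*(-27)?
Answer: -81675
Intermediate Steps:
f(64)*(-27) = (-9 + 64)**2*(-27) = 55**2*(-27) = 3025*(-27) = -81675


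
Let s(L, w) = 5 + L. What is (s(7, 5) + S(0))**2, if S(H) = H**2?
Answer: 144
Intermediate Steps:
(s(7, 5) + S(0))**2 = ((5 + 7) + 0**2)**2 = (12 + 0)**2 = 12**2 = 144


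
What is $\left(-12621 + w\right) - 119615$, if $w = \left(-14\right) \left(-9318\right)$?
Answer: $-1784$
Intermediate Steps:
$w = 130452$
$\left(-12621 + w\right) - 119615 = \left(-12621 + 130452\right) - 119615 = 117831 - 119615 = -1784$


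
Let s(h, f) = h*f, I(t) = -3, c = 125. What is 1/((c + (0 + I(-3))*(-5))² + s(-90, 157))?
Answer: 1/5470 ≈ 0.00018282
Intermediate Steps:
s(h, f) = f*h
1/((c + (0 + I(-3))*(-5))² + s(-90, 157)) = 1/((125 + (0 - 3)*(-5))² + 157*(-90)) = 1/((125 - 3*(-5))² - 14130) = 1/((125 + 15)² - 14130) = 1/(140² - 14130) = 1/(19600 - 14130) = 1/5470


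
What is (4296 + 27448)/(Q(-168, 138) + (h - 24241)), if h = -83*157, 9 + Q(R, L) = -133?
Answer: -15872/18707 ≈ -0.84845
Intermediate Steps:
Q(R, L) = -142 (Q(R, L) = -9 - 133 = -142)
h = -13031
(4296 + 27448)/(Q(-168, 138) + (h - 24241)) = (4296 + 27448)/(-142 + (-13031 - 24241)) = 31744/(-142 - 37272) = 31744/(-37414) = 31744*(-1/37414) = -15872/18707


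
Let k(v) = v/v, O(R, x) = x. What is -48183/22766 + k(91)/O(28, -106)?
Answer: -1282541/603299 ≈ -2.1259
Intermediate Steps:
k(v) = 1
-48183/22766 + k(91)/O(28, -106) = -48183/22766 + 1/(-106) = -48183*1/22766 + 1*(-1/106) = -48183/22766 - 1/106 = -1282541/603299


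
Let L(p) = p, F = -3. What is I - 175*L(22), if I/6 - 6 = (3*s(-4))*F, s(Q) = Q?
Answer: -3598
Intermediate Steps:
I = 252 (I = 36 + 6*((3*(-4))*(-3)) = 36 + 6*(-12*(-3)) = 36 + 6*36 = 36 + 216 = 252)
I - 175*L(22) = 252 - 175*22 = 252 - 3850 = -3598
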